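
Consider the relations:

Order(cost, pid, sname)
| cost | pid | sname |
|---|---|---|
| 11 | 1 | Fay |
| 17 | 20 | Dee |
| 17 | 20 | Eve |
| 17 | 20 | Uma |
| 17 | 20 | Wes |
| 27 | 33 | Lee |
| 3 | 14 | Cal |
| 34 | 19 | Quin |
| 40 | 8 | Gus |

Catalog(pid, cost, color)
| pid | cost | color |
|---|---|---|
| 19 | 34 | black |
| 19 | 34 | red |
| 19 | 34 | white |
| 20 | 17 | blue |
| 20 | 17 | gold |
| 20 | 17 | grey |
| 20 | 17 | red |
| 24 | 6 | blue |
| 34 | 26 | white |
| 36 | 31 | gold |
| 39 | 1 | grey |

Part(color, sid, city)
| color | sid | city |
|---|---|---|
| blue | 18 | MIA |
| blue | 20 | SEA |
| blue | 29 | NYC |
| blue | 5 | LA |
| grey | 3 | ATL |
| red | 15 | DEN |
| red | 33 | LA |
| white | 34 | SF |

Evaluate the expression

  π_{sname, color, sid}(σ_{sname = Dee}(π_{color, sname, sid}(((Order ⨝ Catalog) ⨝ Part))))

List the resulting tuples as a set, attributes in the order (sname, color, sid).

{(Dee, blue, 18), (Dee, blue, 20), (Dee, blue, 29), (Dee, blue, 5), (Dee, grey, 3), (Dee, red, 15), (Dee, red, 33)}

Order ⋈ Catalog (natural join on cost, pid): {(17, 20, Dee, blue), (17, 20, Dee, gold), (17, 20, Dee, grey), (17, 20, Dee, red), (17, 20, Eve, blue), (17, 20, Eve, gold), (17, 20, Eve, grey), (17, 20, Eve, red), (17, 20, Uma, blue), (17, 20, Uma, gold), (17, 20, Uma, grey), (17, 20, Uma, red), (17, 20, Wes, blue), (17, 20, Wes, gold), (17, 20, Wes, grey), (17, 20, Wes, red), (34, 19, Quin, black), (34, 19, Quin, red), (34, 19, Quin, white)}
(Order ⨝ Catalog) ⋈ Part (natural join on color): {(17, 20, Dee, blue, 18, MIA), (17, 20, Dee, blue, 20, SEA), (17, 20, Dee, blue, 29, NYC), (17, 20, Dee, blue, 5, LA), (17, 20, Dee, grey, 3, ATL), (17, 20, Dee, red, 15, DEN), (17, 20, Dee, red, 33, LA), (17, 20, Eve, blue, 18, MIA), (17, 20, Eve, blue, 20, SEA), (17, 20, Eve, blue, 29, NYC), (17, 20, Eve, blue, 5, LA), (17, 20, Eve, grey, 3, ATL), (17, 20, Eve, red, 15, DEN), (17, 20, Eve, red, 33, LA), (17, 20, Uma, blue, 18, MIA), (17, 20, Uma, blue, 20, SEA), (17, 20, Uma, blue, 29, NYC), (17, 20, Uma, blue, 5, LA), (17, 20, Uma, grey, 3, ATL), (17, 20, Uma, red, 15, DEN), (17, 20, Uma, red, 33, LA), (17, 20, Wes, blue, 18, MIA), (17, 20, Wes, blue, 20, SEA), (17, 20, Wes, blue, 29, NYC), (17, 20, Wes, blue, 5, LA), (17, 20, Wes, grey, 3, ATL), (17, 20, Wes, red, 15, DEN), (17, 20, Wes, red, 33, LA), (34, 19, Quin, red, 15, DEN), (34, 19, Quin, red, 33, LA), (34, 19, Quin, white, 34, SF)}
π_{color, sname, sid} gives {(blue, Dee, 18), (blue, Dee, 20), (blue, Dee, 29), (blue, Dee, 5), (blue, Eve, 18), (blue, Eve, 20), (blue, Eve, 29), (blue, Eve, 5), (blue, Uma, 18), (blue, Uma, 20), (blue, Uma, 29), (blue, Uma, 5), (blue, Wes, 18), (blue, Wes, 20), (blue, Wes, 29), (blue, Wes, 5), (grey, Dee, 3), (grey, Eve, 3), (grey, Uma, 3), (grey, Wes, 3), (red, Dee, 15), (red, Dee, 33), (red, Eve, 15), (red, Eve, 33), (red, Quin, 15), (red, Quin, 33), (red, Uma, 15), (red, Uma, 33), (red, Wes, 15), (red, Wes, 33), (white, Quin, 34)}.
σ[sname = Dee]: keep tuples satisfying sname = Dee → {(blue, Dee, 18), (blue, Dee, 20), (blue, Dee, 29), (blue, Dee, 5), (grey, Dee, 3), (red, Dee, 15), (red, Dee, 33)}
π_{sname, color, sid} gives {(Dee, blue, 18), (Dee, blue, 20), (Dee, blue, 29), (Dee, blue, 5), (Dee, grey, 3), (Dee, red, 15), (Dee, red, 33)}.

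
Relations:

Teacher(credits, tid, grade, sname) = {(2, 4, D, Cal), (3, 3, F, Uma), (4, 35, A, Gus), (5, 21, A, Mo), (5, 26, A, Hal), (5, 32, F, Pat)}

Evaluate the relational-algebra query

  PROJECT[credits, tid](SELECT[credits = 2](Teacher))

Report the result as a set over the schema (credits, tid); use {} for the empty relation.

Selection credits = 2: {(2, 4, D, Cal)}
Keep only column(s) credits, tid: {(2, 4)}

{(2, 4)}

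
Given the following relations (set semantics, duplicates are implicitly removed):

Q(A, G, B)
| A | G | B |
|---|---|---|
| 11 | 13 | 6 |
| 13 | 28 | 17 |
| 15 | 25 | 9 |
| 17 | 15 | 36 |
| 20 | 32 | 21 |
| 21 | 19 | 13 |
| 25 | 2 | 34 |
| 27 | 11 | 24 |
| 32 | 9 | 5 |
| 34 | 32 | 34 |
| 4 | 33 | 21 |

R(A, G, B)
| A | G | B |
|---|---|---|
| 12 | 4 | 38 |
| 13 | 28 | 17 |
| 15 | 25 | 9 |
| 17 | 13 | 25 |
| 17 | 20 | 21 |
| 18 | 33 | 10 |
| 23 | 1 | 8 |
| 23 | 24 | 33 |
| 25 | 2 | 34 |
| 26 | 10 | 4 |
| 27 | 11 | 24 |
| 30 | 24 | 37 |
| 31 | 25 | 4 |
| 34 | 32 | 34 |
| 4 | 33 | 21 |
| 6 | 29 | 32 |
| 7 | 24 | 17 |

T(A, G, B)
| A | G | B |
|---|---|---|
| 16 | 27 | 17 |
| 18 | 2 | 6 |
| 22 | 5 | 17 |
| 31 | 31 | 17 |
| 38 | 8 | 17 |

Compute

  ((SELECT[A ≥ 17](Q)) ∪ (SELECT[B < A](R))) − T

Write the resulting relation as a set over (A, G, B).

Selection A ≥ 17: {(17, 15, 36), (20, 32, 21), (21, 19, 13), (25, 2, 34), (27, 11, 24), (32, 9, 5), (34, 32, 34)}
Selection B < A: {(15, 25, 9), (18, 33, 10), (23, 1, 8), (26, 10, 4), (27, 11, 24), (31, 25, 4)}
Taking the union: {(15, 25, 9), (17, 15, 36), (18, 33, 10), (20, 32, 21), (21, 19, 13), (23, 1, 8), (25, 2, 34), (26, 10, 4), (27, 11, 24), (31, 25, 4), (32, 9, 5), (34, 32, 34)}
Taking the difference: {(15, 25, 9), (17, 15, 36), (18, 33, 10), (20, 32, 21), (21, 19, 13), (23, 1, 8), (25, 2, 34), (26, 10, 4), (27, 11, 24), (31, 25, 4), (32, 9, 5), (34, 32, 34)}

{(15, 25, 9), (17, 15, 36), (18, 33, 10), (20, 32, 21), (21, 19, 13), (23, 1, 8), (25, 2, 34), (26, 10, 4), (27, 11, 24), (31, 25, 4), (32, 9, 5), (34, 32, 34)}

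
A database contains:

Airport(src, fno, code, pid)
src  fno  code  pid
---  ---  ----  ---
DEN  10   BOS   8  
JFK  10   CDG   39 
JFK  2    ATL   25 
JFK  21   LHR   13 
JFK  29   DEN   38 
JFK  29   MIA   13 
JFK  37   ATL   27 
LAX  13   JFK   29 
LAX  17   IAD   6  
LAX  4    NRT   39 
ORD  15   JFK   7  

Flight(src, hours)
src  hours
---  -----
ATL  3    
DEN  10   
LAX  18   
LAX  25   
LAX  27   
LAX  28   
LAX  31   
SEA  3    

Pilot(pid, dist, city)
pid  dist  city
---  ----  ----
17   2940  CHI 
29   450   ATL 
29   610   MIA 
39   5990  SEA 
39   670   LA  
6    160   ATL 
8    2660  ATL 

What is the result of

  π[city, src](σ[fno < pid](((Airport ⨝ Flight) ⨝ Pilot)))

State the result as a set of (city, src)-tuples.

{(ATL, LAX), (LA, LAX), (MIA, LAX), (SEA, LAX)}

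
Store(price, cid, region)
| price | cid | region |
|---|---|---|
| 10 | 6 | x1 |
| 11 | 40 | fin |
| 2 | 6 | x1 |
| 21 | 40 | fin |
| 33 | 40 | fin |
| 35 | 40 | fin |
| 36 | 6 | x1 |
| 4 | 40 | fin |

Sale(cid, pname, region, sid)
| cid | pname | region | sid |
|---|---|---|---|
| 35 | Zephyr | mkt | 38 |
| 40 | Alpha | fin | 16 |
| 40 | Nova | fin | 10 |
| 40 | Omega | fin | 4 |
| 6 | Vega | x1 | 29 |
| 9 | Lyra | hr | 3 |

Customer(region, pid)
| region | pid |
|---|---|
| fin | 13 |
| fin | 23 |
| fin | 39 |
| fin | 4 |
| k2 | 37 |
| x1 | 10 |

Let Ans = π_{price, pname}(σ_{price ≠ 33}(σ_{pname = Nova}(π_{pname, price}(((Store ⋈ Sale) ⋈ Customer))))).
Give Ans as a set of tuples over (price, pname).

{(11, Nova), (21, Nova), (35, Nova), (4, Nova)}

Store ⋈ Sale (natural join on cid, region): {(10, 6, x1, Vega, 29), (11, 40, fin, Alpha, 16), (11, 40, fin, Nova, 10), (11, 40, fin, Omega, 4), (2, 6, x1, Vega, 29), (21, 40, fin, Alpha, 16), (21, 40, fin, Nova, 10), (21, 40, fin, Omega, 4), (33, 40, fin, Alpha, 16), (33, 40, fin, Nova, 10), (33, 40, fin, Omega, 4), (35, 40, fin, Alpha, 16), (35, 40, fin, Nova, 10), (35, 40, fin, Omega, 4), (36, 6, x1, Vega, 29), (4, 40, fin, Alpha, 16), (4, 40, fin, Nova, 10), (4, 40, fin, Omega, 4)}
(Store ⋈ Sale) ⋈ Customer (natural join on region): {(10, 6, x1, Vega, 29, 10), (11, 40, fin, Alpha, 16, 13), (11, 40, fin, Alpha, 16, 23), (11, 40, fin, Alpha, 16, 39), (11, 40, fin, Alpha, 16, 4), (11, 40, fin, Nova, 10, 13), (11, 40, fin, Nova, 10, 23), (11, 40, fin, Nova, 10, 39), (11, 40, fin, Nova, 10, 4), (11, 40, fin, Omega, 4, 13), (11, 40, fin, Omega, 4, 23), (11, 40, fin, Omega, 4, 39), (11, 40, fin, Omega, 4, 4), (2, 6, x1, Vega, 29, 10), (21, 40, fin, Alpha, 16, 13), (21, 40, fin, Alpha, 16, 23), (21, 40, fin, Alpha, 16, 39), (21, 40, fin, Alpha, 16, 4), (21, 40, fin, Nova, 10, 13), (21, 40, fin, Nova, 10, 23), (21, 40, fin, Nova, 10, 39), (21, 40, fin, Nova, 10, 4), (21, 40, fin, Omega, 4, 13), (21, 40, fin, Omega, 4, 23), (21, 40, fin, Omega, 4, 39), (21, 40, fin, Omega, 4, 4), (33, 40, fin, Alpha, 16, 13), (33, 40, fin, Alpha, 16, 23), (33, 40, fin, Alpha, 16, 39), (33, 40, fin, Alpha, 16, 4), (33, 40, fin, Nova, 10, 13), (33, 40, fin, Nova, 10, 23), (33, 40, fin, Nova, 10, 39), (33, 40, fin, Nova, 10, 4), (33, 40, fin, Omega, 4, 13), (33, 40, fin, Omega, 4, 23), (33, 40, fin, Omega, 4, 39), (33, 40, fin, Omega, 4, 4), (35, 40, fin, Alpha, 16, 13), (35, 40, fin, Alpha, 16, 23), (35, 40, fin, Alpha, 16, 39), (35, 40, fin, Alpha, 16, 4), (35, 40, fin, Nova, 10, 13), (35, 40, fin, Nova, 10, 23), (35, 40, fin, Nova, 10, 39), (35, 40, fin, Nova, 10, 4), (35, 40, fin, Omega, 4, 13), (35, 40, fin, Omega, 4, 23), (35, 40, fin, Omega, 4, 39), (35, 40, fin, Omega, 4, 4), (36, 6, x1, Vega, 29, 10), (4, 40, fin, Alpha, 16, 13), (4, 40, fin, Alpha, 16, 23), (4, 40, fin, Alpha, 16, 39), (4, 40, fin, Alpha, 16, 4), (4, 40, fin, Nova, 10, 13), (4, 40, fin, Nova, 10, 23), (4, 40, fin, Nova, 10, 39), (4, 40, fin, Nova, 10, 4), (4, 40, fin, Omega, 4, 13), (4, 40, fin, Omega, 4, 23), (4, 40, fin, Omega, 4, 39), (4, 40, fin, Omega, 4, 4)}
π_{pname, price} gives {(Alpha, 11), (Alpha, 21), (Alpha, 33), (Alpha, 35), (Alpha, 4), (Nova, 11), (Nova, 21), (Nova, 33), (Nova, 35), (Nova, 4), (Omega, 11), (Omega, 21), (Omega, 33), (Omega, 35), (Omega, 4), (Vega, 10), (Vega, 2), (Vega, 36)} (45 duplicate(s) eliminated).
Apply σ_{pname = Nova}; surviving tuples: {(Nova, 11), (Nova, 21), (Nova, 33), (Nova, 35), (Nova, 4)}
Apply σ_{price ≠ 33}; surviving tuples: {(Nova, 11), (Nova, 21), (Nova, 35), (Nova, 4)}
π_{price, pname} gives {(11, Nova), (21, Nova), (35, Nova), (4, Nova)}.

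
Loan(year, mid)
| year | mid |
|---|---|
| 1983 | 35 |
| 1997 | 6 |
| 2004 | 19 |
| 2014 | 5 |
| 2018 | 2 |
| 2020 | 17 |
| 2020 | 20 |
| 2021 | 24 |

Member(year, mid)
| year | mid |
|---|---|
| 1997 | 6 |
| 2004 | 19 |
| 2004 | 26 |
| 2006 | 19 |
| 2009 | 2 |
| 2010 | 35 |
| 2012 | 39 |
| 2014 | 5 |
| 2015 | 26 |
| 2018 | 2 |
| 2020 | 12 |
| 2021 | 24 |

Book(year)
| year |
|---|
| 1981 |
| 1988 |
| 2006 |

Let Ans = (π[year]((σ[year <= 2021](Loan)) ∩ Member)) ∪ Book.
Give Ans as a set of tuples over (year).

σ[year <= 2021]: keep tuples satisfying year <= 2021 → {(1983, 35), (1997, 6), (2004, 19), (2014, 5), (2018, 2), (2020, 17), (2020, 20), (2021, 24)}
Taking the intersection: {(1997, 6), (2004, 19), (2014, 5), (2018, 2), (2021, 24)}
π_{year} gives {1997, 2004, 2014, 2018, 2021}.
Taking the union: {1981, 1988, 1997, 2004, 2006, 2014, 2018, 2021}

{1981, 1988, 1997, 2004, 2006, 2014, 2018, 2021}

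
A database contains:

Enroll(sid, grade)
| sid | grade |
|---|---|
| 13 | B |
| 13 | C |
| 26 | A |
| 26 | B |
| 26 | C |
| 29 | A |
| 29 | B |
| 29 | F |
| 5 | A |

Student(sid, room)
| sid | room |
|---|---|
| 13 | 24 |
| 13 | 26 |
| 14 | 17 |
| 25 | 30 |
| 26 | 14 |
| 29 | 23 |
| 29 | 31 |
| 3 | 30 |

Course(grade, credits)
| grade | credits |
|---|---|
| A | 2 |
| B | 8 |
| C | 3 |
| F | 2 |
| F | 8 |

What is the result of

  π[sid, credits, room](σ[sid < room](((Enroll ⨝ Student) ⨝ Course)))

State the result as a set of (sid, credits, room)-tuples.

{(13, 3, 24), (13, 3, 26), (13, 8, 24), (13, 8, 26), (29, 2, 31), (29, 8, 31)}

Joining Enroll and Student on sid yields {(13, B, 24), (13, B, 26), (13, C, 24), (13, C, 26), (26, A, 14), (26, B, 14), (26, C, 14), (29, A, 23), (29, A, 31), (29, B, 23), (29, B, 31), (29, F, 23), (29, F, 31)}.
Joining (Enroll ⨝ Student) and Course on grade yields {(13, B, 24, 8), (13, B, 26, 8), (13, C, 24, 3), (13, C, 26, 3), (26, A, 14, 2), (26, B, 14, 8), (26, C, 14, 3), (29, A, 23, 2), (29, A, 31, 2), (29, B, 23, 8), (29, B, 31, 8), (29, F, 23, 2), (29, F, 23, 8), (29, F, 31, 2), (29, F, 31, 8)}.
σ[sid < room]: keep tuples satisfying sid < room → {(13, B, 24, 8), (13, B, 26, 8), (13, C, 24, 3), (13, C, 26, 3), (29, A, 31, 2), (29, B, 31, 8), (29, F, 31, 2), (29, F, 31, 8)}
π[sid, credits, room]: project onto (sid, credits, room) (2 duplicate(s) eliminated) → {(13, 3, 24), (13, 3, 26), (13, 8, 24), (13, 8, 26), (29, 2, 31), (29, 8, 31)}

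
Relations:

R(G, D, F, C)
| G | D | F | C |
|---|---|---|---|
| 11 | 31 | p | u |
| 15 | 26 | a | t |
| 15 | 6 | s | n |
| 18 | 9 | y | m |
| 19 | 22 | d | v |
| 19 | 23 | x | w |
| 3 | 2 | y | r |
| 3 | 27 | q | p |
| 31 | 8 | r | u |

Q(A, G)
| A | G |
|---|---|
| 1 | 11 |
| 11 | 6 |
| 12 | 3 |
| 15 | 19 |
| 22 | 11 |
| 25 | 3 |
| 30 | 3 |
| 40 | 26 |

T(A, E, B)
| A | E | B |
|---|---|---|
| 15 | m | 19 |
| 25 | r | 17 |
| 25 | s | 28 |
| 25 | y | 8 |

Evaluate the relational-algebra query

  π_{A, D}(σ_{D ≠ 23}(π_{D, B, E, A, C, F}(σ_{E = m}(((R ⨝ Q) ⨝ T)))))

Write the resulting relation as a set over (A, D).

R ⋈ Q (natural join on G): {(11, 31, p, u, 1), (11, 31, p, u, 22), (19, 22, d, v, 15), (19, 23, x, w, 15), (3, 2, y, r, 12), (3, 2, y, r, 25), (3, 2, y, r, 30), (3, 27, q, p, 12), (3, 27, q, p, 25), (3, 27, q, p, 30)}
(R ⨝ Q) ⋈ T (natural join on A): {(19, 22, d, v, 15, m, 19), (19, 23, x, w, 15, m, 19), (3, 2, y, r, 25, r, 17), (3, 2, y, r, 25, s, 28), (3, 2, y, r, 25, y, 8), (3, 27, q, p, 25, r, 17), (3, 27, q, p, 25, s, 28), (3, 27, q, p, 25, y, 8)}
Selection E = m: {(19, 22, d, v, 15, m, 19), (19, 23, x, w, 15, m, 19)}
Projecting to D, B, E, A, C, F: {(22, 19, m, 15, v, d), (23, 19, m, 15, w, x)}
Selection D ≠ 23: {(22, 19, m, 15, v, d)}
Projecting to A, D: {(15, 22)}

{(15, 22)}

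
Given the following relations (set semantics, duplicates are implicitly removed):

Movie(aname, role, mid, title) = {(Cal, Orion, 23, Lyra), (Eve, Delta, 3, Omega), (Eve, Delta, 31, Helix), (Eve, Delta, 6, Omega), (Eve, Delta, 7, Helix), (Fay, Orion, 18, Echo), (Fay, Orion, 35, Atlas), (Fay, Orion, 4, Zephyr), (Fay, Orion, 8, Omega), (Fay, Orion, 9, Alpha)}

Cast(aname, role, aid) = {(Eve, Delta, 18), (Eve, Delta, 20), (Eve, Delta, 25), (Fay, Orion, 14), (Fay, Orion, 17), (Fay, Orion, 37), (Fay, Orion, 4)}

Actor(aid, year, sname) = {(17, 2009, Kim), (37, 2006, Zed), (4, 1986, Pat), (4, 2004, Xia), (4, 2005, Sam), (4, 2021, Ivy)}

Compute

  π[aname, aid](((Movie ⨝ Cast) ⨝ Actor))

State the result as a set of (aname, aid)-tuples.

Movie ⋈ Cast (natural join on aname, role): {(Eve, Delta, 3, Omega, 18), (Eve, Delta, 3, Omega, 20), (Eve, Delta, 3, Omega, 25), (Eve, Delta, 31, Helix, 18), (Eve, Delta, 31, Helix, 20), (Eve, Delta, 31, Helix, 25), (Eve, Delta, 6, Omega, 18), (Eve, Delta, 6, Omega, 20), (Eve, Delta, 6, Omega, 25), (Eve, Delta, 7, Helix, 18), (Eve, Delta, 7, Helix, 20), (Eve, Delta, 7, Helix, 25), (Fay, Orion, 18, Echo, 14), (Fay, Orion, 18, Echo, 17), (Fay, Orion, 18, Echo, 37), (Fay, Orion, 18, Echo, 4), (Fay, Orion, 35, Atlas, 14), (Fay, Orion, 35, Atlas, 17), (Fay, Orion, 35, Atlas, 37), (Fay, Orion, 35, Atlas, 4), (Fay, Orion, 4, Zephyr, 14), (Fay, Orion, 4, Zephyr, 17), (Fay, Orion, 4, Zephyr, 37), (Fay, Orion, 4, Zephyr, 4), (Fay, Orion, 8, Omega, 14), (Fay, Orion, 8, Omega, 17), (Fay, Orion, 8, Omega, 37), (Fay, Orion, 8, Omega, 4), (Fay, Orion, 9, Alpha, 14), (Fay, Orion, 9, Alpha, 17), (Fay, Orion, 9, Alpha, 37), (Fay, Orion, 9, Alpha, 4)}
(Movie ⨝ Cast) ⋈ Actor (natural join on aid): {(Fay, Orion, 18, Echo, 17, 2009, Kim), (Fay, Orion, 18, Echo, 37, 2006, Zed), (Fay, Orion, 18, Echo, 4, 1986, Pat), (Fay, Orion, 18, Echo, 4, 2004, Xia), (Fay, Orion, 18, Echo, 4, 2005, Sam), (Fay, Orion, 18, Echo, 4, 2021, Ivy), (Fay, Orion, 35, Atlas, 17, 2009, Kim), (Fay, Orion, 35, Atlas, 37, 2006, Zed), (Fay, Orion, 35, Atlas, 4, 1986, Pat), (Fay, Orion, 35, Atlas, 4, 2004, Xia), (Fay, Orion, 35, Atlas, 4, 2005, Sam), (Fay, Orion, 35, Atlas, 4, 2021, Ivy), (Fay, Orion, 4, Zephyr, 17, 2009, Kim), (Fay, Orion, 4, Zephyr, 37, 2006, Zed), (Fay, Orion, 4, Zephyr, 4, 1986, Pat), (Fay, Orion, 4, Zephyr, 4, 2004, Xia), (Fay, Orion, 4, Zephyr, 4, 2005, Sam), (Fay, Orion, 4, Zephyr, 4, 2021, Ivy), (Fay, Orion, 8, Omega, 17, 2009, Kim), (Fay, Orion, 8, Omega, 37, 2006, Zed), (Fay, Orion, 8, Omega, 4, 1986, Pat), (Fay, Orion, 8, Omega, 4, 2004, Xia), (Fay, Orion, 8, Omega, 4, 2005, Sam), (Fay, Orion, 8, Omega, 4, 2021, Ivy), (Fay, Orion, 9, Alpha, 17, 2009, Kim), (Fay, Orion, 9, Alpha, 37, 2006, Zed), (Fay, Orion, 9, Alpha, 4, 1986, Pat), (Fay, Orion, 9, Alpha, 4, 2004, Xia), (Fay, Orion, 9, Alpha, 4, 2005, Sam), (Fay, Orion, 9, Alpha, 4, 2021, Ivy)}
Keep only column(s) aname, aid (27 duplicate(s) eliminated): {(Fay, 17), (Fay, 37), (Fay, 4)}

{(Fay, 17), (Fay, 37), (Fay, 4)}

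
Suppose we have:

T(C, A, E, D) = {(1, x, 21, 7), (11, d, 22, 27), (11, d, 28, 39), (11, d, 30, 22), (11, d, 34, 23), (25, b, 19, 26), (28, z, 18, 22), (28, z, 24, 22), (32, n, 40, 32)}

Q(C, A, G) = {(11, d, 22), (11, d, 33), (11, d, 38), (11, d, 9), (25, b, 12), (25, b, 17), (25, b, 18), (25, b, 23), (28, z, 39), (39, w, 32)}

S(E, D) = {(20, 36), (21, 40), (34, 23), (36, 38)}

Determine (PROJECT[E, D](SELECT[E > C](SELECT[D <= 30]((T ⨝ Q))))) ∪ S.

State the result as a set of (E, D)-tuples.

{(20, 36), (21, 40), (22, 27), (30, 22), (34, 23), (36, 38)}

T ⋈ Q (natural join on C, A): {(11, d, 22, 27, 22), (11, d, 22, 27, 33), (11, d, 22, 27, 38), (11, d, 22, 27, 9), (11, d, 28, 39, 22), (11, d, 28, 39, 33), (11, d, 28, 39, 38), (11, d, 28, 39, 9), (11, d, 30, 22, 22), (11, d, 30, 22, 33), (11, d, 30, 22, 38), (11, d, 30, 22, 9), (11, d, 34, 23, 22), (11, d, 34, 23, 33), (11, d, 34, 23, 38), (11, d, 34, 23, 9), (25, b, 19, 26, 12), (25, b, 19, 26, 17), (25, b, 19, 26, 18), (25, b, 19, 26, 23), (28, z, 18, 22, 39), (28, z, 24, 22, 39)}
Apply σ_{D <= 30}; surviving tuples: {(11, d, 22, 27, 22), (11, d, 22, 27, 33), (11, d, 22, 27, 38), (11, d, 22, 27, 9), (11, d, 30, 22, 22), (11, d, 30, 22, 33), (11, d, 30, 22, 38), (11, d, 30, 22, 9), (11, d, 34, 23, 22), (11, d, 34, 23, 33), (11, d, 34, 23, 38), (11, d, 34, 23, 9), (25, b, 19, 26, 12), (25, b, 19, 26, 17), (25, b, 19, 26, 18), (25, b, 19, 26, 23), (28, z, 18, 22, 39), (28, z, 24, 22, 39)}
Apply σ_{E > C}; surviving tuples: {(11, d, 22, 27, 22), (11, d, 22, 27, 33), (11, d, 22, 27, 38), (11, d, 22, 27, 9), (11, d, 30, 22, 22), (11, d, 30, 22, 33), (11, d, 30, 22, 38), (11, d, 30, 22, 9), (11, d, 34, 23, 22), (11, d, 34, 23, 33), (11, d, 34, 23, 38), (11, d, 34, 23, 9)}
Keep only column(s) E, D (9 duplicate(s) eliminated): {(22, 27), (30, 22), (34, 23)}
Set union of the two operands is {(20, 36), (21, 40), (22, 27), (30, 22), (34, 23), (36, 38)}.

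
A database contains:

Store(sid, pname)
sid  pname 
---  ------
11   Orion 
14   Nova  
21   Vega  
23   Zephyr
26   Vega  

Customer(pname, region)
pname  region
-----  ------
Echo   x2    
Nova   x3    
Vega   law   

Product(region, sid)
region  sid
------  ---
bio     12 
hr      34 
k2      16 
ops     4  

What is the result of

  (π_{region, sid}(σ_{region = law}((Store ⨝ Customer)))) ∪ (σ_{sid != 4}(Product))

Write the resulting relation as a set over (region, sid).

Store ⋈ Customer (natural join on pname): {(14, Nova, x3), (21, Vega, law), (26, Vega, law)}
σ[region = law]: keep tuples satisfying region = law → {(21, Vega, law), (26, Vega, law)}
π[region, sid]: project onto (region, sid) → {(law, 21), (law, 26)}
σ[sid != 4]: keep tuples satisfying sid != 4 → {(bio, 12), (hr, 34), (k2, 16)}
Taking the union: {(bio, 12), (hr, 34), (k2, 16), (law, 21), (law, 26)}

{(bio, 12), (hr, 34), (k2, 16), (law, 21), (law, 26)}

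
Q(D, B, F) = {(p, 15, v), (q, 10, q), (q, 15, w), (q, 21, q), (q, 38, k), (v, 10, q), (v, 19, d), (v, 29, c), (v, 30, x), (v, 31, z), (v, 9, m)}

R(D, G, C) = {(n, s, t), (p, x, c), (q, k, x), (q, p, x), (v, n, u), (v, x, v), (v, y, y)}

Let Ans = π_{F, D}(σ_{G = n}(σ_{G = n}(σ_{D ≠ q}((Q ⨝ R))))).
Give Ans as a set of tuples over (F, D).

Joining Q and R on D yields {(p, 15, v, x, c), (q, 10, q, k, x), (q, 10, q, p, x), (q, 15, w, k, x), (q, 15, w, p, x), (q, 21, q, k, x), (q, 21, q, p, x), (q, 38, k, k, x), (q, 38, k, p, x), (v, 10, q, n, u), (v, 10, q, x, v), (v, 10, q, y, y), (v, 19, d, n, u), (v, 19, d, x, v), (v, 19, d, y, y), (v, 29, c, n, u), (v, 29, c, x, v), (v, 29, c, y, y), (v, 30, x, n, u), (v, 30, x, x, v), (v, 30, x, y, y), (v, 31, z, n, u), (v, 31, z, x, v), (v, 31, z, y, y), (v, 9, m, n, u), (v, 9, m, x, v), (v, 9, m, y, y)}.
Apply σ_{D ≠ q}; surviving tuples: {(p, 15, v, x, c), (v, 10, q, n, u), (v, 10, q, x, v), (v, 10, q, y, y), (v, 19, d, n, u), (v, 19, d, x, v), (v, 19, d, y, y), (v, 29, c, n, u), (v, 29, c, x, v), (v, 29, c, y, y), (v, 30, x, n, u), (v, 30, x, x, v), (v, 30, x, y, y), (v, 31, z, n, u), (v, 31, z, x, v), (v, 31, z, y, y), (v, 9, m, n, u), (v, 9, m, x, v), (v, 9, m, y, y)}
Apply σ_{G = n}; surviving tuples: {(v, 10, q, n, u), (v, 19, d, n, u), (v, 29, c, n, u), (v, 30, x, n, u), (v, 31, z, n, u), (v, 9, m, n, u)}
Apply σ_{G = n}; surviving tuples: {(v, 10, q, n, u), (v, 19, d, n, u), (v, 29, c, n, u), (v, 30, x, n, u), (v, 31, z, n, u), (v, 9, m, n, u)}
π_{F, D} gives {(c, v), (d, v), (m, v), (q, v), (x, v), (z, v)}.

{(c, v), (d, v), (m, v), (q, v), (x, v), (z, v)}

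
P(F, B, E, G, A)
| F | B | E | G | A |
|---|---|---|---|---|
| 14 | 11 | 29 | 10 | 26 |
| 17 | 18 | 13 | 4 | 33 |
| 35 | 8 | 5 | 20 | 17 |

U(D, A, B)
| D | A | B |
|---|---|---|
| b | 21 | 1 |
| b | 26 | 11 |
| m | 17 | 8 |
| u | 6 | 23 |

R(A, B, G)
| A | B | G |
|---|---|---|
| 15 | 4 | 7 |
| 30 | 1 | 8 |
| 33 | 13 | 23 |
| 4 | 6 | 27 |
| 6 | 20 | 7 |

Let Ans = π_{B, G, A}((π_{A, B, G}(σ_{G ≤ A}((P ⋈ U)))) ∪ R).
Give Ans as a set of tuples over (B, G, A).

Joining P and U on B, A yields {(14, 11, 29, 10, 26, b), (35, 8, 5, 20, 17, m)}.
Filtering on G ≤ A leaves {(14, 11, 29, 10, 26, b)}.
π[A, B, G]: project onto (A, B, G) → {(26, 11, 10)}
Taking the union: {(15, 4, 7), (26, 11, 10), (30, 1, 8), (33, 13, 23), (4, 6, 27), (6, 20, 7)}
π[B, G, A]: project onto (B, G, A) → {(1, 8, 30), (11, 10, 26), (13, 23, 33), (20, 7, 6), (4, 7, 15), (6, 27, 4)}

{(1, 8, 30), (11, 10, 26), (13, 23, 33), (20, 7, 6), (4, 7, 15), (6, 27, 4)}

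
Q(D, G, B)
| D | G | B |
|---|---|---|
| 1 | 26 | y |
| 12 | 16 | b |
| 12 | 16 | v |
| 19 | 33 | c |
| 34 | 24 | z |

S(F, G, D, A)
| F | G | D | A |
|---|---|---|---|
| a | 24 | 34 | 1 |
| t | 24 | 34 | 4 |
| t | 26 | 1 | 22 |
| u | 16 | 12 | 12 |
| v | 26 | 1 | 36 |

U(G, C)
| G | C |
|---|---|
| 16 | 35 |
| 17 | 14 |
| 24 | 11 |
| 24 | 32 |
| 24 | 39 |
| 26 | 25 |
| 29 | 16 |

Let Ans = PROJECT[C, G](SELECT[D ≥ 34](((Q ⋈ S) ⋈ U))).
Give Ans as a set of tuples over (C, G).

Natural join on D, G: {(1, 26, y, t, 22), (1, 26, y, v, 36), (12, 16, b, u, 12), (12, 16, v, u, 12), (34, 24, z, a, 1), (34, 24, z, t, 4)}
Natural join on G: {(1, 26, y, t, 22, 25), (1, 26, y, v, 36, 25), (12, 16, b, u, 12, 35), (12, 16, v, u, 12, 35), (34, 24, z, a, 1, 11), (34, 24, z, a, 1, 32), (34, 24, z, a, 1, 39), (34, 24, z, t, 4, 11), (34, 24, z, t, 4, 32), (34, 24, z, t, 4, 39)}
Selection D ≥ 34: {(34, 24, z, a, 1, 11), (34, 24, z, a, 1, 32), (34, 24, z, a, 1, 39), (34, 24, z, t, 4, 11), (34, 24, z, t, 4, 32), (34, 24, z, t, 4, 39)}
π_{C, G} gives {(11, 24), (32, 24), (39, 24)} (3 duplicate(s) eliminated).

{(11, 24), (32, 24), (39, 24)}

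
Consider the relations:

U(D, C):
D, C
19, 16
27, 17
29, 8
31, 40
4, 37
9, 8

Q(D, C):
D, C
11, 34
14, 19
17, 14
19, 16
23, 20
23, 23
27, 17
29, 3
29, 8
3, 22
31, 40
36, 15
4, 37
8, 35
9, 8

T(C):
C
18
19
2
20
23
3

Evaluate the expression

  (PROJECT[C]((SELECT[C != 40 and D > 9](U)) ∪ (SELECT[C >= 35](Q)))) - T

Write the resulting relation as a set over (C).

Filtering on C != 40 and D > 9 leaves {(19, 16), (27, 17), (29, 8)}.
Filtering on C >= 35 leaves {(31, 40), (4, 37), (8, 35)}.
Union: {(19, 16), (27, 17), (29, 8)} with {(31, 40), (4, 37), (8, 35)} → {(19, 16), (27, 17), (29, 8), (31, 40), (4, 37), (8, 35)}
Projecting to C: {16, 17, 35, 37, 40, 8}
Difference: {16, 17, 35, 37, 40, 8} with {18, 19, 2, 20, 23, 3} → {16, 17, 35, 37, 40, 8}

{16, 17, 35, 37, 40, 8}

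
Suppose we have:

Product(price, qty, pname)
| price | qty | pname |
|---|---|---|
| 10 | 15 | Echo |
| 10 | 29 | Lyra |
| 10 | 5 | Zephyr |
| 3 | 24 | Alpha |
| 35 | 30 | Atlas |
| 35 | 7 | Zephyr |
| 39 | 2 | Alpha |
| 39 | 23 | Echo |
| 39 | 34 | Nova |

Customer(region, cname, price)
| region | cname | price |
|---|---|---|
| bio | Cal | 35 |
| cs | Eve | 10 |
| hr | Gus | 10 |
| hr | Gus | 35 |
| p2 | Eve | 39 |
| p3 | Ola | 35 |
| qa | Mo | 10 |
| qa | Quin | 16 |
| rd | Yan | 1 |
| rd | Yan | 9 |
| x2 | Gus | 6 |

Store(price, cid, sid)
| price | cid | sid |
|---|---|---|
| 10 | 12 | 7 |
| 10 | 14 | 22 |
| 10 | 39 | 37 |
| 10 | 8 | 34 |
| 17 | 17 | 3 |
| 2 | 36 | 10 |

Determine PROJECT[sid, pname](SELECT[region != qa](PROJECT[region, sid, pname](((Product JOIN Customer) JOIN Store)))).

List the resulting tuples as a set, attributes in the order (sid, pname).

Product ⋈ Customer (natural join on price): {(10, 15, Echo, cs, Eve), (10, 15, Echo, hr, Gus), (10, 15, Echo, qa, Mo), (10, 29, Lyra, cs, Eve), (10, 29, Lyra, hr, Gus), (10, 29, Lyra, qa, Mo), (10, 5, Zephyr, cs, Eve), (10, 5, Zephyr, hr, Gus), (10, 5, Zephyr, qa, Mo), (35, 30, Atlas, bio, Cal), (35, 30, Atlas, hr, Gus), (35, 30, Atlas, p3, Ola), (35, 7, Zephyr, bio, Cal), (35, 7, Zephyr, hr, Gus), (35, 7, Zephyr, p3, Ola), (39, 2, Alpha, p2, Eve), (39, 23, Echo, p2, Eve), (39, 34, Nova, p2, Eve)}
(Product JOIN Customer) ⋈ Store (natural join on price): {(10, 15, Echo, cs, Eve, 12, 7), (10, 15, Echo, cs, Eve, 14, 22), (10, 15, Echo, cs, Eve, 39, 37), (10, 15, Echo, cs, Eve, 8, 34), (10, 15, Echo, hr, Gus, 12, 7), (10, 15, Echo, hr, Gus, 14, 22), (10, 15, Echo, hr, Gus, 39, 37), (10, 15, Echo, hr, Gus, 8, 34), (10, 15, Echo, qa, Mo, 12, 7), (10, 15, Echo, qa, Mo, 14, 22), (10, 15, Echo, qa, Mo, 39, 37), (10, 15, Echo, qa, Mo, 8, 34), (10, 29, Lyra, cs, Eve, 12, 7), (10, 29, Lyra, cs, Eve, 14, 22), (10, 29, Lyra, cs, Eve, 39, 37), (10, 29, Lyra, cs, Eve, 8, 34), (10, 29, Lyra, hr, Gus, 12, 7), (10, 29, Lyra, hr, Gus, 14, 22), (10, 29, Lyra, hr, Gus, 39, 37), (10, 29, Lyra, hr, Gus, 8, 34), (10, 29, Lyra, qa, Mo, 12, 7), (10, 29, Lyra, qa, Mo, 14, 22), (10, 29, Lyra, qa, Mo, 39, 37), (10, 29, Lyra, qa, Mo, 8, 34), (10, 5, Zephyr, cs, Eve, 12, 7), (10, 5, Zephyr, cs, Eve, 14, 22), (10, 5, Zephyr, cs, Eve, 39, 37), (10, 5, Zephyr, cs, Eve, 8, 34), (10, 5, Zephyr, hr, Gus, 12, 7), (10, 5, Zephyr, hr, Gus, 14, 22), (10, 5, Zephyr, hr, Gus, 39, 37), (10, 5, Zephyr, hr, Gus, 8, 34), (10, 5, Zephyr, qa, Mo, 12, 7), (10, 5, Zephyr, qa, Mo, 14, 22), (10, 5, Zephyr, qa, Mo, 39, 37), (10, 5, Zephyr, qa, Mo, 8, 34)}
Projecting to region, sid, pname: {(cs, 22, Echo), (cs, 22, Lyra), (cs, 22, Zephyr), (cs, 34, Echo), (cs, 34, Lyra), (cs, 34, Zephyr), (cs, 37, Echo), (cs, 37, Lyra), (cs, 37, Zephyr), (cs, 7, Echo), (cs, 7, Lyra), (cs, 7, Zephyr), (hr, 22, Echo), (hr, 22, Lyra), (hr, 22, Zephyr), (hr, 34, Echo), (hr, 34, Lyra), (hr, 34, Zephyr), (hr, 37, Echo), (hr, 37, Lyra), (hr, 37, Zephyr), (hr, 7, Echo), (hr, 7, Lyra), (hr, 7, Zephyr), (qa, 22, Echo), (qa, 22, Lyra), (qa, 22, Zephyr), (qa, 34, Echo), (qa, 34, Lyra), (qa, 34, Zephyr), (qa, 37, Echo), (qa, 37, Lyra), (qa, 37, Zephyr), (qa, 7, Echo), (qa, 7, Lyra), (qa, 7, Zephyr)}
Selection region != qa: {(cs, 22, Echo), (cs, 22, Lyra), (cs, 22, Zephyr), (cs, 34, Echo), (cs, 34, Lyra), (cs, 34, Zephyr), (cs, 37, Echo), (cs, 37, Lyra), (cs, 37, Zephyr), (cs, 7, Echo), (cs, 7, Lyra), (cs, 7, Zephyr), (hr, 22, Echo), (hr, 22, Lyra), (hr, 22, Zephyr), (hr, 34, Echo), (hr, 34, Lyra), (hr, 34, Zephyr), (hr, 37, Echo), (hr, 37, Lyra), (hr, 37, Zephyr), (hr, 7, Echo), (hr, 7, Lyra), (hr, 7, Zephyr)}
Projecting to sid, pname (12 duplicate(s) eliminated): {(22, Echo), (22, Lyra), (22, Zephyr), (34, Echo), (34, Lyra), (34, Zephyr), (37, Echo), (37, Lyra), (37, Zephyr), (7, Echo), (7, Lyra), (7, Zephyr)}

{(22, Echo), (22, Lyra), (22, Zephyr), (34, Echo), (34, Lyra), (34, Zephyr), (37, Echo), (37, Lyra), (37, Zephyr), (7, Echo), (7, Lyra), (7, Zephyr)}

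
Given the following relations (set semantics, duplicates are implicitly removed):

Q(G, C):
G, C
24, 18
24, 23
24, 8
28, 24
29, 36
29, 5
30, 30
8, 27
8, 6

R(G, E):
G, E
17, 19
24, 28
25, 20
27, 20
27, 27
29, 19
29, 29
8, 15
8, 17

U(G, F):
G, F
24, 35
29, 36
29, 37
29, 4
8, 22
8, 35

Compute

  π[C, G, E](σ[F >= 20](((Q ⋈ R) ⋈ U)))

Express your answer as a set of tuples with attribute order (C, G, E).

{(18, 24, 28), (23, 24, 28), (27, 8, 15), (27, 8, 17), (36, 29, 19), (36, 29, 29), (5, 29, 19), (5, 29, 29), (6, 8, 15), (6, 8, 17), (8, 24, 28)}

Q ⋈ R (natural join on G): {(24, 18, 28), (24, 23, 28), (24, 8, 28), (29, 36, 19), (29, 36, 29), (29, 5, 19), (29, 5, 29), (8, 27, 15), (8, 27, 17), (8, 6, 15), (8, 6, 17)}
(Q ⋈ R) ⋈ U (natural join on G): {(24, 18, 28, 35), (24, 23, 28, 35), (24, 8, 28, 35), (29, 36, 19, 36), (29, 36, 19, 37), (29, 36, 19, 4), (29, 36, 29, 36), (29, 36, 29, 37), (29, 36, 29, 4), (29, 5, 19, 36), (29, 5, 19, 37), (29, 5, 19, 4), (29, 5, 29, 36), (29, 5, 29, 37), (29, 5, 29, 4), (8, 27, 15, 22), (8, 27, 15, 35), (8, 27, 17, 22), (8, 27, 17, 35), (8, 6, 15, 22), (8, 6, 15, 35), (8, 6, 17, 22), (8, 6, 17, 35)}
Selection F >= 20: {(24, 18, 28, 35), (24, 23, 28, 35), (24, 8, 28, 35), (29, 36, 19, 36), (29, 36, 19, 37), (29, 36, 29, 36), (29, 36, 29, 37), (29, 5, 19, 36), (29, 5, 19, 37), (29, 5, 29, 36), (29, 5, 29, 37), (8, 27, 15, 22), (8, 27, 15, 35), (8, 27, 17, 22), (8, 27, 17, 35), (8, 6, 15, 22), (8, 6, 15, 35), (8, 6, 17, 22), (8, 6, 17, 35)}
Keep only column(s) C, G, E (8 duplicate(s) eliminated): {(18, 24, 28), (23, 24, 28), (27, 8, 15), (27, 8, 17), (36, 29, 19), (36, 29, 29), (5, 29, 19), (5, 29, 29), (6, 8, 15), (6, 8, 17), (8, 24, 28)}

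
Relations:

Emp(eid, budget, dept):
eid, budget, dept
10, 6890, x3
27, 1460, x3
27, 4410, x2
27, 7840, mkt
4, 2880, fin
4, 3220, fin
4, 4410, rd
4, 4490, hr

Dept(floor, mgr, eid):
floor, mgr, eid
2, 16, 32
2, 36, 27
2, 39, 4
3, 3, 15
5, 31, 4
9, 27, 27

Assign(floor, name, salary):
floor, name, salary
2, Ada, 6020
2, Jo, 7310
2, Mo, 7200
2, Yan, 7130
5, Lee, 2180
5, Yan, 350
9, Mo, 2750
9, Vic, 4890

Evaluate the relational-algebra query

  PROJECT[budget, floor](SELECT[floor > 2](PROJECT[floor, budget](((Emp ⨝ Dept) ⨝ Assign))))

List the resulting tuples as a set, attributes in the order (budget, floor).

{(1460, 9), (2880, 5), (3220, 5), (4410, 5), (4410, 9), (4490, 5), (7840, 9)}

Emp ⋈ Dept (natural join on eid): {(27, 1460, x3, 2, 36), (27, 1460, x3, 9, 27), (27, 4410, x2, 2, 36), (27, 4410, x2, 9, 27), (27, 7840, mkt, 2, 36), (27, 7840, mkt, 9, 27), (4, 2880, fin, 2, 39), (4, 2880, fin, 5, 31), (4, 3220, fin, 2, 39), (4, 3220, fin, 5, 31), (4, 4410, rd, 2, 39), (4, 4410, rd, 5, 31), (4, 4490, hr, 2, 39), (4, 4490, hr, 5, 31)}
(Emp ⨝ Dept) ⋈ Assign (natural join on floor): {(27, 1460, x3, 2, 36, Ada, 6020), (27, 1460, x3, 2, 36, Jo, 7310), (27, 1460, x3, 2, 36, Mo, 7200), (27, 1460, x3, 2, 36, Yan, 7130), (27, 1460, x3, 9, 27, Mo, 2750), (27, 1460, x3, 9, 27, Vic, 4890), (27, 4410, x2, 2, 36, Ada, 6020), (27, 4410, x2, 2, 36, Jo, 7310), (27, 4410, x2, 2, 36, Mo, 7200), (27, 4410, x2, 2, 36, Yan, 7130), (27, 4410, x2, 9, 27, Mo, 2750), (27, 4410, x2, 9, 27, Vic, 4890), (27, 7840, mkt, 2, 36, Ada, 6020), (27, 7840, mkt, 2, 36, Jo, 7310), (27, 7840, mkt, 2, 36, Mo, 7200), (27, 7840, mkt, 2, 36, Yan, 7130), (27, 7840, mkt, 9, 27, Mo, 2750), (27, 7840, mkt, 9, 27, Vic, 4890), (4, 2880, fin, 2, 39, Ada, 6020), (4, 2880, fin, 2, 39, Jo, 7310), (4, 2880, fin, 2, 39, Mo, 7200), (4, 2880, fin, 2, 39, Yan, 7130), (4, 2880, fin, 5, 31, Lee, 2180), (4, 2880, fin, 5, 31, Yan, 350), (4, 3220, fin, 2, 39, Ada, 6020), (4, 3220, fin, 2, 39, Jo, 7310), (4, 3220, fin, 2, 39, Mo, 7200), (4, 3220, fin, 2, 39, Yan, 7130), (4, 3220, fin, 5, 31, Lee, 2180), (4, 3220, fin, 5, 31, Yan, 350), (4, 4410, rd, 2, 39, Ada, 6020), (4, 4410, rd, 2, 39, Jo, 7310), (4, 4410, rd, 2, 39, Mo, 7200), (4, 4410, rd, 2, 39, Yan, 7130), (4, 4410, rd, 5, 31, Lee, 2180), (4, 4410, rd, 5, 31, Yan, 350), (4, 4490, hr, 2, 39, Ada, 6020), (4, 4490, hr, 2, 39, Jo, 7310), (4, 4490, hr, 2, 39, Mo, 7200), (4, 4490, hr, 2, 39, Yan, 7130), (4, 4490, hr, 5, 31, Lee, 2180), (4, 4490, hr, 5, 31, Yan, 350)}
π[floor, budget]: project onto (floor, budget) (29 duplicate(s) eliminated) → {(2, 1460), (2, 2880), (2, 3220), (2, 4410), (2, 4490), (2, 7840), (5, 2880), (5, 3220), (5, 4410), (5, 4490), (9, 1460), (9, 4410), (9, 7840)}
σ[floor > 2]: keep tuples satisfying floor > 2 → {(5, 2880), (5, 3220), (5, 4410), (5, 4490), (9, 1460), (9, 4410), (9, 7840)}
π[budget, floor]: project onto (budget, floor) → {(1460, 9), (2880, 5), (3220, 5), (4410, 5), (4410, 9), (4490, 5), (7840, 9)}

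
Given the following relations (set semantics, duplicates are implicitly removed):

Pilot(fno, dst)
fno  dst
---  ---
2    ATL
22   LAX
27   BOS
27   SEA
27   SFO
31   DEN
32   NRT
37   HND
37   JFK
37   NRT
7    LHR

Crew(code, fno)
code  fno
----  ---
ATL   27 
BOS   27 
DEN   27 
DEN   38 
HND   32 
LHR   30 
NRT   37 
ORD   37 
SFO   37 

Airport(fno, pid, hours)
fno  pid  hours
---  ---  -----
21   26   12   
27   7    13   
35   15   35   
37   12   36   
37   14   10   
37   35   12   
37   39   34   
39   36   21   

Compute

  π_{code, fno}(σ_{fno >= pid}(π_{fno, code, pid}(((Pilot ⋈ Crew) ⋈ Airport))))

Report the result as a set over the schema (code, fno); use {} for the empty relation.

{(ATL, 27), (BOS, 27), (DEN, 27), (NRT, 37), (ORD, 37), (SFO, 37)}

Joining Pilot and Crew on fno yields {(27, BOS, ATL), (27, BOS, BOS), (27, BOS, DEN), (27, SEA, ATL), (27, SEA, BOS), (27, SEA, DEN), (27, SFO, ATL), (27, SFO, BOS), (27, SFO, DEN), (32, NRT, HND), (37, HND, NRT), (37, HND, ORD), (37, HND, SFO), (37, JFK, NRT), (37, JFK, ORD), (37, JFK, SFO), (37, NRT, NRT), (37, NRT, ORD), (37, NRT, SFO)}.
Joining (Pilot ⋈ Crew) and Airport on fno yields {(27, BOS, ATL, 7, 13), (27, BOS, BOS, 7, 13), (27, BOS, DEN, 7, 13), (27, SEA, ATL, 7, 13), (27, SEA, BOS, 7, 13), (27, SEA, DEN, 7, 13), (27, SFO, ATL, 7, 13), (27, SFO, BOS, 7, 13), (27, SFO, DEN, 7, 13), (37, HND, NRT, 12, 36), (37, HND, NRT, 14, 10), (37, HND, NRT, 35, 12), (37, HND, NRT, 39, 34), (37, HND, ORD, 12, 36), (37, HND, ORD, 14, 10), (37, HND, ORD, 35, 12), (37, HND, ORD, 39, 34), (37, HND, SFO, 12, 36), (37, HND, SFO, 14, 10), (37, HND, SFO, 35, 12), (37, HND, SFO, 39, 34), (37, JFK, NRT, 12, 36), (37, JFK, NRT, 14, 10), (37, JFK, NRT, 35, 12), (37, JFK, NRT, 39, 34), (37, JFK, ORD, 12, 36), (37, JFK, ORD, 14, 10), (37, JFK, ORD, 35, 12), (37, JFK, ORD, 39, 34), (37, JFK, SFO, 12, 36), (37, JFK, SFO, 14, 10), (37, JFK, SFO, 35, 12), (37, JFK, SFO, 39, 34), (37, NRT, NRT, 12, 36), (37, NRT, NRT, 14, 10), (37, NRT, NRT, 35, 12), (37, NRT, NRT, 39, 34), (37, NRT, ORD, 12, 36), (37, NRT, ORD, 14, 10), (37, NRT, ORD, 35, 12), (37, NRT, ORD, 39, 34), (37, NRT, SFO, 12, 36), (37, NRT, SFO, 14, 10), (37, NRT, SFO, 35, 12), (37, NRT, SFO, 39, 34)}.
Projecting to fno, code, pid (30 duplicate(s) eliminated): {(27, ATL, 7), (27, BOS, 7), (27, DEN, 7), (37, NRT, 12), (37, NRT, 14), (37, NRT, 35), (37, NRT, 39), (37, ORD, 12), (37, ORD, 14), (37, ORD, 35), (37, ORD, 39), (37, SFO, 12), (37, SFO, 14), (37, SFO, 35), (37, SFO, 39)}
Selection fno >= pid: {(27, ATL, 7), (27, BOS, 7), (27, DEN, 7), (37, NRT, 12), (37, NRT, 14), (37, NRT, 35), (37, ORD, 12), (37, ORD, 14), (37, ORD, 35), (37, SFO, 12), (37, SFO, 14), (37, SFO, 35)}
Projecting to code, fno (6 duplicate(s) eliminated): {(ATL, 27), (BOS, 27), (DEN, 27), (NRT, 37), (ORD, 37), (SFO, 37)}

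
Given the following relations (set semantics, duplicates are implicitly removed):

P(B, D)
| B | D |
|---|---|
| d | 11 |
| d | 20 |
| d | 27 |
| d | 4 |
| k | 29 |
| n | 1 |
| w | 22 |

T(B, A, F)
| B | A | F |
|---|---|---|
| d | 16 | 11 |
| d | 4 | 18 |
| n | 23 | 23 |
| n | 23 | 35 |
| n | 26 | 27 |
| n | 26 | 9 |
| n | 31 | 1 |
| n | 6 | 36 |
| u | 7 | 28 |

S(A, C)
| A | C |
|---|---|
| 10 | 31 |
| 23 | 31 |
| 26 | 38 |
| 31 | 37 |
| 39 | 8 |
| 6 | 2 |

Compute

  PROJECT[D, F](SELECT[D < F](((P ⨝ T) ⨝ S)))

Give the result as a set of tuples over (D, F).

P ⋈ T (natural join on B): {(d, 11, 16, 11), (d, 11, 4, 18), (d, 20, 16, 11), (d, 20, 4, 18), (d, 27, 16, 11), (d, 27, 4, 18), (d, 4, 16, 11), (d, 4, 4, 18), (n, 1, 23, 23), (n, 1, 23, 35), (n, 1, 26, 27), (n, 1, 26, 9), (n, 1, 31, 1), (n, 1, 6, 36)}
(P ⨝ T) ⋈ S (natural join on A): {(n, 1, 23, 23, 31), (n, 1, 23, 35, 31), (n, 1, 26, 27, 38), (n, 1, 26, 9, 38), (n, 1, 31, 1, 37), (n, 1, 6, 36, 2)}
Apply σ_{D < F}; surviving tuples: {(n, 1, 23, 23, 31), (n, 1, 23, 35, 31), (n, 1, 26, 27, 38), (n, 1, 26, 9, 38), (n, 1, 6, 36, 2)}
Projecting to D, F: {(1, 23), (1, 27), (1, 35), (1, 36), (1, 9)}

{(1, 23), (1, 27), (1, 35), (1, 36), (1, 9)}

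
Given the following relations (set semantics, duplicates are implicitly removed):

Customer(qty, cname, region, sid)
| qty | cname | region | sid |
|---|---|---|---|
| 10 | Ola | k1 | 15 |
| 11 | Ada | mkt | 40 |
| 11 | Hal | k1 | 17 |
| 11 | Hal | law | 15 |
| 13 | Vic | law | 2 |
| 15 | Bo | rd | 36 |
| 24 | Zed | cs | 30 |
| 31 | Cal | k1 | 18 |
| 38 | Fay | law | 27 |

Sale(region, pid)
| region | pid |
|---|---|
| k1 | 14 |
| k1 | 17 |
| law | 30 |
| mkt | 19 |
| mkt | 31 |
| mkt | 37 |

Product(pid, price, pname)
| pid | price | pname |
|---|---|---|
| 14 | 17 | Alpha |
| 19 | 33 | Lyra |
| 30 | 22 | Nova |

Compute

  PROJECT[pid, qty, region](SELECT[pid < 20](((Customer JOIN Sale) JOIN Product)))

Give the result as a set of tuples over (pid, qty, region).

Natural join on region: {(10, Ola, k1, 15, 14), (10, Ola, k1, 15, 17), (11, Ada, mkt, 40, 19), (11, Ada, mkt, 40, 31), (11, Ada, mkt, 40, 37), (11, Hal, k1, 17, 14), (11, Hal, k1, 17, 17), (11, Hal, law, 15, 30), (13, Vic, law, 2, 30), (31, Cal, k1, 18, 14), (31, Cal, k1, 18, 17), (38, Fay, law, 27, 30)}
Natural join on pid: {(10, Ola, k1, 15, 14, 17, Alpha), (11, Ada, mkt, 40, 19, 33, Lyra), (11, Hal, k1, 17, 14, 17, Alpha), (11, Hal, law, 15, 30, 22, Nova), (13, Vic, law, 2, 30, 22, Nova), (31, Cal, k1, 18, 14, 17, Alpha), (38, Fay, law, 27, 30, 22, Nova)}
Apply σ_{pid < 20}; surviving tuples: {(10, Ola, k1, 15, 14, 17, Alpha), (11, Ada, mkt, 40, 19, 33, Lyra), (11, Hal, k1, 17, 14, 17, Alpha), (31, Cal, k1, 18, 14, 17, Alpha)}
Keep only column(s) pid, qty, region: {(14, 10, k1), (14, 11, k1), (14, 31, k1), (19, 11, mkt)}

{(14, 10, k1), (14, 11, k1), (14, 31, k1), (19, 11, mkt)}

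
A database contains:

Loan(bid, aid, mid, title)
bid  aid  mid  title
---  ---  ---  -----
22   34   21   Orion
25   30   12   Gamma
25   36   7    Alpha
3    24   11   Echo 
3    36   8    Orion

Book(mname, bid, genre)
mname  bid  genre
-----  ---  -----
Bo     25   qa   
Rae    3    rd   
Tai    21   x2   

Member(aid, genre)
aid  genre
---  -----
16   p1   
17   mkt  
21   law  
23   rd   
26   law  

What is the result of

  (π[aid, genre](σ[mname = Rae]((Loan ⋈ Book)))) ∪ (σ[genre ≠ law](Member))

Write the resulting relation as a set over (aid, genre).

{(16, p1), (17, mkt), (23, rd), (24, rd), (36, rd)}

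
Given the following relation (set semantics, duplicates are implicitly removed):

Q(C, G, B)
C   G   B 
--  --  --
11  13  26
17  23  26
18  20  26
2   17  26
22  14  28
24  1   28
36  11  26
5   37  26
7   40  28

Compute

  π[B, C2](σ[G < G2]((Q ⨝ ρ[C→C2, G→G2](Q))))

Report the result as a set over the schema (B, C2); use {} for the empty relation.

{(26, 11), (26, 17), (26, 18), (26, 2), (26, 5), (28, 22), (28, 7)}

ρ[C→C2, G→G2]: schema becomes (C2, G2, B); tuples unchanged.
Natural join on B: {(11, 13, 26, 11, 13), (11, 13, 26, 17, 23), (11, 13, 26, 18, 20), (11, 13, 26, 2, 17), (11, 13, 26, 36, 11), (11, 13, 26, 5, 37), (17, 23, 26, 11, 13), (17, 23, 26, 17, 23), (17, 23, 26, 18, 20), (17, 23, 26, 2, 17), (17, 23, 26, 36, 11), (17, 23, 26, 5, 37), (18, 20, 26, 11, 13), (18, 20, 26, 17, 23), (18, 20, 26, 18, 20), (18, 20, 26, 2, 17), (18, 20, 26, 36, 11), (18, 20, 26, 5, 37), (2, 17, 26, 11, 13), (2, 17, 26, 17, 23), (2, 17, 26, 18, 20), (2, 17, 26, 2, 17), (2, 17, 26, 36, 11), (2, 17, 26, 5, 37), (22, 14, 28, 22, 14), (22, 14, 28, 24, 1), (22, 14, 28, 7, 40), (24, 1, 28, 22, 14), (24, 1, 28, 24, 1), (24, 1, 28, 7, 40), (36, 11, 26, 11, 13), (36, 11, 26, 17, 23), (36, 11, 26, 18, 20), (36, 11, 26, 2, 17), (36, 11, 26, 36, 11), (36, 11, 26, 5, 37), (5, 37, 26, 11, 13), (5, 37, 26, 17, 23), (5, 37, 26, 18, 20), (5, 37, 26, 2, 17), (5, 37, 26, 36, 11), (5, 37, 26, 5, 37), (7, 40, 28, 22, 14), (7, 40, 28, 24, 1), (7, 40, 28, 7, 40)}
Apply σ_{G < G2}; surviving tuples: {(11, 13, 26, 17, 23), (11, 13, 26, 18, 20), (11, 13, 26, 2, 17), (11, 13, 26, 5, 37), (17, 23, 26, 5, 37), (18, 20, 26, 17, 23), (18, 20, 26, 5, 37), (2, 17, 26, 17, 23), (2, 17, 26, 18, 20), (2, 17, 26, 5, 37), (22, 14, 28, 7, 40), (24, 1, 28, 22, 14), (24, 1, 28, 7, 40), (36, 11, 26, 11, 13), (36, 11, 26, 17, 23), (36, 11, 26, 18, 20), (36, 11, 26, 2, 17), (36, 11, 26, 5, 37)}
Keep only column(s) B, C2 (11 duplicate(s) eliminated): {(26, 11), (26, 17), (26, 18), (26, 2), (26, 5), (28, 22), (28, 7)}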